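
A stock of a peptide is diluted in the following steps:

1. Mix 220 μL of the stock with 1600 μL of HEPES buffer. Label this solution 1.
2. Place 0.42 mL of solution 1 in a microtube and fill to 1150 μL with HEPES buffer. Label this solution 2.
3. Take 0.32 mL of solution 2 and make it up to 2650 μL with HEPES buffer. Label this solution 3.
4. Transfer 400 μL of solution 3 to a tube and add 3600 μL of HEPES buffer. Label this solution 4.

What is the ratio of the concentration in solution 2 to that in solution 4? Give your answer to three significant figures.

82.8

Step 1: 220 μL + 1600 μL = 1820 μL total → factor 1820/220 = 8.2727
Step 2: 0.42 mL brought to 1150 μL → factor 1.15/0.42 = 2.7381
Step 3: 0.32 mL brought to 2650 μL → factor 2.65/0.32 = 8.2812
Step 4: 400 μL + 3600 μL = 4000 μL total → factor 4000/400 = 10
Dilution factor to solution 2 = 22.652; to solution 4 = 1875.8
[solution 2]/[solution 4] = (factor to solution 4)/(factor to solution 2) = 1875.8/22.652 = 82.8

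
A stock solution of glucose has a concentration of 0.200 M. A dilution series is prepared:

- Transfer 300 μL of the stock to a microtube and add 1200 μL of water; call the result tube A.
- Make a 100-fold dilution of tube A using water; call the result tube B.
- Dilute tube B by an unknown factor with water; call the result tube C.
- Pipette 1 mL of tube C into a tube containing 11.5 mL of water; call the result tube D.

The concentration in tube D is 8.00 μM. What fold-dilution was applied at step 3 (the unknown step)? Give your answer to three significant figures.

Step 1: 300 μL + 1200 μL = 1500 μL total → factor 1500/300 = 5
Step 2: 100-fold → factor 100
Step 3: unknown factor x
Step 4: 1 mL + 11.5 mL = 12.5 mL total → factor 12.5/1 = 12.5
Product of known-step factors = 6250
Overall factor = 0.200 M / (8.00 μM) = 25000
x = 25000 / 6250 = 4.00

4.00-fold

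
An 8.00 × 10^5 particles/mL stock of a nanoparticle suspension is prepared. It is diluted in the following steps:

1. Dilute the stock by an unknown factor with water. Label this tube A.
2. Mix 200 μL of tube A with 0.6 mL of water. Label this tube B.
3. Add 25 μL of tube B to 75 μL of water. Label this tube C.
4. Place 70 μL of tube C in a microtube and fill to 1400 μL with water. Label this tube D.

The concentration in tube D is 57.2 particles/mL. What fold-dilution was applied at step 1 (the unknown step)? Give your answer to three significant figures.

43.7-fold

Step 1: unknown factor x
Step 2: 200 μL + 0.6 mL = 800 μL total → factor 800/200 = 4
Step 3: 25 μL + 75 μL = 100 μL total → factor 100/25 = 4
Step 4: 70 μL brought to 1400 μL → factor 1400/70 = 20
Product of known-step factors = 320
Overall factor = 8.00 × 10^5 particles/mL / (57.2 particles/mL) = 13986
x = 13986 / 320 = 43.7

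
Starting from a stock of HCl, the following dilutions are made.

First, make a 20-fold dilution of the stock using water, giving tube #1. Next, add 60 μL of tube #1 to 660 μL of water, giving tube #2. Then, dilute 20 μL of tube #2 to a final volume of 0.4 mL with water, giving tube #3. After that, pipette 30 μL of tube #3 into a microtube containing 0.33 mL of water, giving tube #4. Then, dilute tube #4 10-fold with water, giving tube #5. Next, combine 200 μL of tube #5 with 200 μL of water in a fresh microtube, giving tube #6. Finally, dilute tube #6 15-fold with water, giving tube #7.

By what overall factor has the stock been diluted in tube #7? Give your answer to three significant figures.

Step 1: 20-fold → factor 20
Step 2: 60 μL + 660 μL = 720 μL total → factor 720/60 = 12
Step 3: 20 μL brought to 0.4 mL → factor 400/20 = 20
Step 4: 30 μL + 0.33 mL = 360 μL total → factor 360/30 = 12
Step 5: 10-fold → factor 10
Step 6: 200 μL + 200 μL = 400 μL total → factor 400/200 = 2
Step 7: 15-fold → factor 15
Overall dilution factor = 20 × 12 × 20 × 12 × 10 × 2 × 15 = 1.728 × 10^7

1.73 × 10^7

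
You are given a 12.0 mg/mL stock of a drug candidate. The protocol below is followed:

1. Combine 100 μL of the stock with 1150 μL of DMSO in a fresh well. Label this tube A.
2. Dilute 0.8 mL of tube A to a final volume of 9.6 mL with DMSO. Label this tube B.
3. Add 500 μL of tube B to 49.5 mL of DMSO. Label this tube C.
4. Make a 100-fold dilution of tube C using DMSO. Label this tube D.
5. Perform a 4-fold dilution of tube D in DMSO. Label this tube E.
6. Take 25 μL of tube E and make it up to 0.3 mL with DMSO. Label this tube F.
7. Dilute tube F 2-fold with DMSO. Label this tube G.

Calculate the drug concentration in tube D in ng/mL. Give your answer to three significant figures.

8.00 ng/mL

Step 1: 100 μL + 1150 μL = 1250 μL total → factor 1250/100 = 12.5
Step 2: 0.8 mL brought to 9.6 mL → factor 9.6/0.8 = 12
Step 3: 500 μL + 49.5 mL = 50000 μL total → factor 50000/500 = 100
Step 4: 100-fold → factor 100
Dilution factor through tube D = 12.5 × 12 × 100 × 100 = 1.5 × 10^6
[tube D] = 12.0 mg/mL / 1.5 × 10^6 = 8.000 × 10^-6 mg/mL = 8.00 ng/mL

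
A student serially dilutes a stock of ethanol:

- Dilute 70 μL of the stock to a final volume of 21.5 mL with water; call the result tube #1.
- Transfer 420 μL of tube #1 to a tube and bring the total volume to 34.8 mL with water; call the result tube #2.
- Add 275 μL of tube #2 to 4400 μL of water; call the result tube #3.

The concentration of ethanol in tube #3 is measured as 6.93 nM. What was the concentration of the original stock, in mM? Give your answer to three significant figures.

3.00 mM

Step 1: 70 μL brought to 21.5 mL → factor 21500/70 = 307.14
Step 2: 420 μL brought to 34.8 mL → factor 34800/420 = 82.857
Step 3: 275 μL + 4400 μL = 4675 μL total → factor 4675/275 = 17
Overall dilution factor = 307.14 × 82.857 × 17 = 4.3263 × 10^5
Stock = 6.93 nM × 4.3263 × 10^5 = 2.998 × 10^6 nM = 3.00 mM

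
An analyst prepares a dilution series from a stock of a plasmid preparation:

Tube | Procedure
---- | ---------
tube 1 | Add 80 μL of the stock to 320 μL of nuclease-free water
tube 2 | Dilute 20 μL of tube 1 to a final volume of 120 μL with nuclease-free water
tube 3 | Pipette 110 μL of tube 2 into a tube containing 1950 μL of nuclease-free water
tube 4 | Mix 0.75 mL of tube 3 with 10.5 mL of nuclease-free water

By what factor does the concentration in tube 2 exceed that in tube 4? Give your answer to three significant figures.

Step 1: 80 μL + 320 μL = 400 μL total → factor 400/80 = 5
Step 2: 20 μL brought to 120 μL → factor 120/20 = 6
Step 3: 110 μL + 1950 μL = 2060 μL total → factor 2060/110 = 18.727
Step 4: 0.75 mL + 10.5 mL = 11.25 mL total → factor 11.25/0.75 = 15
Dilution factor to tube 2 = 30; to tube 4 = 8427.3
[tube 2]/[tube 4] = (factor to tube 4)/(factor to tube 2) = 8427.3/30 = 281

281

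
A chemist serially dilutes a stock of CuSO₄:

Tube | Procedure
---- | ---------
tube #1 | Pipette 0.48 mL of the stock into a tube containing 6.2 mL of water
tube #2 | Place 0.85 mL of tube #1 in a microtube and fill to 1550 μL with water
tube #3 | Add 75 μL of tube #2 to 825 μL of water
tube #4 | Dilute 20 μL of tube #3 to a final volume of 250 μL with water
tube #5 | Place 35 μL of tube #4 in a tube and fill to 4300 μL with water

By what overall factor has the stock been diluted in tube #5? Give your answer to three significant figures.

Step 1: 0.48 mL + 6.2 mL = 6.68 mL total → factor 6.68/0.48 = 13.917
Step 2: 0.85 mL brought to 1550 μL → factor 1.55/0.85 = 1.8235
Step 3: 75 μL + 825 μL = 900 μL total → factor 900/75 = 12
Step 4: 20 μL brought to 250 μL → factor 250/20 = 12.5
Step 5: 35 μL brought to 4300 μL → factor 4300/35 = 122.86
Overall dilution factor = 13.917 × 1.8235 × 12 × 12.5 × 122.86 = 4.6767 × 10^5

4.68 × 10^5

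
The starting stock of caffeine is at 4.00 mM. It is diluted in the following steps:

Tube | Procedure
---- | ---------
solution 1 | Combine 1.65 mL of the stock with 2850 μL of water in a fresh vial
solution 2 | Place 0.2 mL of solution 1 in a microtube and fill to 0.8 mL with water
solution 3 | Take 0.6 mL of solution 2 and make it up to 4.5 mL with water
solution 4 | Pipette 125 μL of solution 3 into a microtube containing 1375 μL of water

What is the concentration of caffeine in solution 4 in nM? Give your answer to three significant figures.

Step 1: 1.65 mL + 2850 μL = 4.5 mL total → factor 4.5/1.65 = 2.7273
Step 2: 0.2 mL brought to 0.8 mL → factor 0.8/0.2 = 4
Step 3: 0.6 mL brought to 4.5 mL → factor 4.5/0.6 = 7.5
Step 4: 125 μL + 1375 μL = 1500 μL total → factor 1500/125 = 12
Overall dilution factor = 2.7273 × 4 × 7.5 × 12 = 981.82
Final = 4.00 mM / 981.82 = 0.004074 mM = 4.07 × 10^3 nM

4.07 × 10^3 nM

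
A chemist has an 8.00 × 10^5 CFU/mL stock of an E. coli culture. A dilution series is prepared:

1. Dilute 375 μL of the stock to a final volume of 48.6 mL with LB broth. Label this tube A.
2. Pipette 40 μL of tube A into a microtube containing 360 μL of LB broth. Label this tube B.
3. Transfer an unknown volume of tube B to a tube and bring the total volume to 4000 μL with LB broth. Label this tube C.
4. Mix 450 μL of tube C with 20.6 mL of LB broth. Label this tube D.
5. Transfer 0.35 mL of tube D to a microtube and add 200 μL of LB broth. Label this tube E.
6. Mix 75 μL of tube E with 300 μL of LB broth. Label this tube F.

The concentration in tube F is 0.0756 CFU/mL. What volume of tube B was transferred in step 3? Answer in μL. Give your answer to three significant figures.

180 μL

Step 1: 375 μL brought to 48.6 mL → factor 48600/375 = 129.6
Step 2: 40 μL + 360 μL = 400 μL total → factor 400/40 = 10
Step 3: v brought to 4000 μL → factor = 4000 μL/v
Step 4: 450 μL + 20.6 mL = 21050 μL total → factor 21050/450 = 46.778
Step 5: 0.35 mL + 200 μL = 0.55 mL total → factor 0.55/0.35 = 1.5714
Step 6: 75 μL + 300 μL = 375 μL total → factor 375/75 = 5
Product of known-step factors = 4.7633 × 10^5
Overall factor = 8.00 × 10^5 CFU/mL / (0.0756 CFU/mL) = 1.0582 × 10^7
Step-3 factor = 1.0582 × 10^7 / 4.7633 × 10^5 = 22.216
v = 4000 μL / 22.216 = 180 μL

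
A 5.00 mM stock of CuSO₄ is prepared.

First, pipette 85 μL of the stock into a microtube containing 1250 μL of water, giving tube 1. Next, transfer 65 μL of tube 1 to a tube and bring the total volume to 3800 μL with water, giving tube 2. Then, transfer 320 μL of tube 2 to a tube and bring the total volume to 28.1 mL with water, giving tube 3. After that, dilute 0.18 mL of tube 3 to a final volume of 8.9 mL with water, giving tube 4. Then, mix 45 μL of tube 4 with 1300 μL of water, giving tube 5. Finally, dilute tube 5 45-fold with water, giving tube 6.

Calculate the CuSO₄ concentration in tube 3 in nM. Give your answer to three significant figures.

Step 1: 85 μL + 1250 μL = 1335 μL total → factor 1335/85 = 15.706
Step 2: 65 μL brought to 3800 μL → factor 3800/65 = 58.462
Step 3: 320 μL brought to 28.1 mL → factor 28100/320 = 87.812
Dilution factor through tube 3 = 15.706 × 58.462 × 87.812 = 80629
[tube 3] = 5.00 mM / 80629 = 6.201 × 10^-5 mM = 62.0 nM

62.0 nM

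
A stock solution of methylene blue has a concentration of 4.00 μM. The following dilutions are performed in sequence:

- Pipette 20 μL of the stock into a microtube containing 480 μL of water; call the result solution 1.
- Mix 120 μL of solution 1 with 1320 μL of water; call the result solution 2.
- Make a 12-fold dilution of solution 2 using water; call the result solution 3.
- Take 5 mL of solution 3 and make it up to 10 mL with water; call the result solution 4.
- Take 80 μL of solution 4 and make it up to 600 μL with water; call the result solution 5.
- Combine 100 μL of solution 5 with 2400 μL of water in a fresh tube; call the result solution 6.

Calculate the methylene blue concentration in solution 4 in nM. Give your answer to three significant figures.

0.556 nM

Step 1: 20 μL + 480 μL = 500 μL total → factor 500/20 = 25
Step 2: 120 μL + 1320 μL = 1440 μL total → factor 1440/120 = 12
Step 3: 12-fold → factor 12
Step 4: 5 mL brought to 10 mL → factor 10/5 = 2
Dilution factor through solution 4 = 25 × 12 × 12 × 2 = 7200
[solution 4] = 4.00 μM / 7200 = 0.0005556 μM = 0.556 nM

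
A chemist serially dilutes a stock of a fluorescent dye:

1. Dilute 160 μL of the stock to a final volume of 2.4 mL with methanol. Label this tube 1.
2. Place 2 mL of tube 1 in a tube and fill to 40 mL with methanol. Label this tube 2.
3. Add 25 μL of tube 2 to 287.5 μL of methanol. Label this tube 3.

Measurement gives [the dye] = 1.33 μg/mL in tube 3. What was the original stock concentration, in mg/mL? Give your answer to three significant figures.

Step 1: 160 μL brought to 2.4 mL → factor 2400/160 = 15
Step 2: 2 mL brought to 40 mL → factor 40/2 = 20
Step 3: 25 μL + 287.5 μL = 312.5 μL total → factor 312.5/25 = 12.5
Overall dilution factor = 15 × 20 × 12.5 = 3750
Stock = 1.33 μg/mL × 3750 = 4988 μg/mL = 4.99 mg/mL

4.99 mg/mL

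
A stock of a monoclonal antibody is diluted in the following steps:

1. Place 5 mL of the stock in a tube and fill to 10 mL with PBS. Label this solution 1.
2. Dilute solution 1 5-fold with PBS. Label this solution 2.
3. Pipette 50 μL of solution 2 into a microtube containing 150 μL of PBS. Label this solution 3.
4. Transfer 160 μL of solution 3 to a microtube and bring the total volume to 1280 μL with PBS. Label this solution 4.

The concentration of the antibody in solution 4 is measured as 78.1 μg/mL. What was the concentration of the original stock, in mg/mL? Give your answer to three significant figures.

Step 1: 5 mL brought to 10 mL → factor 10/5 = 2
Step 2: 5-fold → factor 5
Step 3: 50 μL + 150 μL = 200 μL total → factor 200/50 = 4
Step 4: 160 μL brought to 1280 μL → factor 1280/160 = 8
Overall dilution factor = 2 × 5 × 4 × 8 = 320
Stock = 78.1 μg/mL × 320 = 2.499 × 10^4 μg/mL = 25.0 mg/mL

25.0 mg/mL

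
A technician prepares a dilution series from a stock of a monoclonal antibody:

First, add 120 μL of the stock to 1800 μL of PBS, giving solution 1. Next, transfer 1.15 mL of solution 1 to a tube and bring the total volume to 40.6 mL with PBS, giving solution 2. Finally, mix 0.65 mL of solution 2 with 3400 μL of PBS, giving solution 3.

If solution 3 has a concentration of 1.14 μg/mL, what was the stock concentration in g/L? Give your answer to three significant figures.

4.01 g/L

Step 1: 120 μL + 1800 μL = 1920 μL total → factor 1920/120 = 16
Step 2: 1.15 mL brought to 40.6 mL → factor 40.6/1.15 = 35.304
Step 3: 0.65 mL + 3400 μL = 4.05 mL total → factor 4.05/0.65 = 6.2308
Overall dilution factor = 16 × 35.304 × 6.2308 = 3519.6
Stock = 1.14 μg/mL × 3519.6 = 4012 μg/mL = 4.01 g/L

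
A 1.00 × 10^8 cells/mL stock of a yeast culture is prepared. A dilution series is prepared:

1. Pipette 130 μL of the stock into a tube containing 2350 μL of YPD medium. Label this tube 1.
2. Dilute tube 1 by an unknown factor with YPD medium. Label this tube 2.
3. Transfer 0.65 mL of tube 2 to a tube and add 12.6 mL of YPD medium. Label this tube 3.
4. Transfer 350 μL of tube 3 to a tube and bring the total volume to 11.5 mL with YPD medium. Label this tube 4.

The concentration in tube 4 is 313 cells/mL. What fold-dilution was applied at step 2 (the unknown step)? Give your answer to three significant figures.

Step 1: 130 μL + 2350 μL = 2480 μL total → factor 2480/130 = 19.077
Step 2: unknown factor x
Step 3: 0.65 mL + 12.6 mL = 13.25 mL total → factor 13.25/0.65 = 20.385
Step 4: 350 μL brought to 11.5 mL → factor 11500/350 = 32.857
Product of known-step factors = 12777
Overall factor = 1.00 × 10^8 cells/mL / (313 cells/mL) = 3.1949 × 10^5
x = 3.1949 × 10^5 / 12777 = 25.0

25.0-fold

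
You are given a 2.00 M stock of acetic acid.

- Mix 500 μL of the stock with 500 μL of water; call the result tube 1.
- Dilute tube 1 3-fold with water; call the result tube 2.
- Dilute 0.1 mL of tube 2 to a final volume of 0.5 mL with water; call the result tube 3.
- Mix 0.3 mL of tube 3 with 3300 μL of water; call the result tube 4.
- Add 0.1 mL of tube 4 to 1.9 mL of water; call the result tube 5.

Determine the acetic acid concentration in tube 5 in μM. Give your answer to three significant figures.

278 μM

Step 1: 500 μL + 500 μL = 1000 μL total → factor 1000/500 = 2
Step 2: 3-fold → factor 3
Step 3: 0.1 mL brought to 0.5 mL → factor 0.5/0.1 = 5
Step 4: 0.3 mL + 3300 μL = 3.6 mL total → factor 3.6/0.3 = 12
Step 5: 0.1 mL + 1.9 mL = 2 mL total → factor 2/0.1 = 20
Overall dilution factor = 2 × 3 × 5 × 12 × 20 = 7200
Final = 2.00 M / 7200 = 0.0002778 M = 278 μM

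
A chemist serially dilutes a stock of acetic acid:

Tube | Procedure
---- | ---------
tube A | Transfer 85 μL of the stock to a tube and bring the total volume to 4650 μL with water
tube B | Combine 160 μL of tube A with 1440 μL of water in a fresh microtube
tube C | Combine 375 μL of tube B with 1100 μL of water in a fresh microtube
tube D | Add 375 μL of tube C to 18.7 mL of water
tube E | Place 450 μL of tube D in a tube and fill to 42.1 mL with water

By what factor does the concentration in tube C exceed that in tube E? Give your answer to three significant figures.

4.76 × 10^3

Step 1: 85 μL brought to 4650 μL → factor 4650/85 = 54.706
Step 2: 160 μL + 1440 μL = 1600 μL total → factor 1600/160 = 10
Step 3: 375 μL + 1100 μL = 1475 μL total → factor 1475/375 = 3.9333
Step 4: 375 μL + 18.7 mL = 19075 μL total → factor 19075/375 = 50.867
Step 5: 450 μL brought to 42.1 mL → factor 42100/450 = 93.556
Dilution factor to tube C = 2151.8; to tube E = 1.024 × 10^7
[tube C]/[tube E] = (factor to tube E)/(factor to tube C) = 1.024 × 10^7/2151.8 = 4.76 × 10^3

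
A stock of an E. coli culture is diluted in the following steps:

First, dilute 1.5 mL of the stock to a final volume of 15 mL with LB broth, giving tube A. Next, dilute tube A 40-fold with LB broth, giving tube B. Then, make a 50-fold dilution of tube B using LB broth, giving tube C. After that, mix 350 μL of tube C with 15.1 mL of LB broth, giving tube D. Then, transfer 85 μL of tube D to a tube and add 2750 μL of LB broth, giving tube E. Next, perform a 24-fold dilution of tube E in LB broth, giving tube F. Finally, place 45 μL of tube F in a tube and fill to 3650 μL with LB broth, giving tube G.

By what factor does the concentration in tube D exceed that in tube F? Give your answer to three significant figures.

800

Step 1: 1.5 mL brought to 15 mL → factor 15/1.5 = 10
Step 2: 40-fold → factor 40
Step 3: 50-fold → factor 50
Step 4: 350 μL + 15.1 mL = 15450 μL total → factor 15450/350 = 44.143
Step 5: 85 μL + 2750 μL = 2835 μL total → factor 2835/85 = 33.353
Step 6: 24-fold → factor 24
Dilution factor to tube D = 8.8286 × 10^5; to tube F = 7.067 × 10^8
[tube D]/[tube F] = (factor to tube F)/(factor to tube D) = 7.067 × 10^8/8.8286 × 10^5 = 800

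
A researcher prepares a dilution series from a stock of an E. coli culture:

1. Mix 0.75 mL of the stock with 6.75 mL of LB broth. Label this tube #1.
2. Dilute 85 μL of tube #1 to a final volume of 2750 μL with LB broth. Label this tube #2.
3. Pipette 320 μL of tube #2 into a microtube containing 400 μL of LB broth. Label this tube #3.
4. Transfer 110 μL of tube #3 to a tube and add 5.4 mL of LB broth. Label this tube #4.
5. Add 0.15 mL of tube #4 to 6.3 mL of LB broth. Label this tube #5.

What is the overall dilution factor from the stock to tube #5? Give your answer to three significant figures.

1.57 × 10^6

Step 1: 0.75 mL + 6.75 mL = 7.5 mL total → factor 7.5/0.75 = 10
Step 2: 85 μL brought to 2750 μL → factor 2750/85 = 32.353
Step 3: 320 μL + 400 μL = 720 μL total → factor 720/320 = 2.25
Step 4: 110 μL + 5.4 mL = 5510 μL total → factor 5510/110 = 50.091
Step 5: 0.15 mL + 6.3 mL = 6.45 mL total → factor 6.45/0.15 = 43
Overall dilution factor = 10 × 32.353 × 2.25 × 50.091 × 43 = 1.5679 × 10^6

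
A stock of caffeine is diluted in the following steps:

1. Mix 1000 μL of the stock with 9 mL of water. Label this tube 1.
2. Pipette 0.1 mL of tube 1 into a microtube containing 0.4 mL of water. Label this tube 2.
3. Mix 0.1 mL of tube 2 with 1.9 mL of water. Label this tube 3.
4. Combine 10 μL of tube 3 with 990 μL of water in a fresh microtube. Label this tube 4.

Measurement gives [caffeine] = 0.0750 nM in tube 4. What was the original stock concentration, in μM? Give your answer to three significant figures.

Step 1: 1000 μL + 9 mL = 10000 μL total → factor 10000/1000 = 10
Step 2: 0.1 mL + 0.4 mL = 0.5 mL total → factor 0.5/0.1 = 5
Step 3: 0.1 mL + 1.9 mL = 2 mL total → factor 2/0.1 = 20
Step 4: 10 μL + 990 μL = 1000 μL total → factor 1000/10 = 100
Overall dilution factor = 10 × 5 × 20 × 100 = 1 × 10^5
Stock = 0.0750 nM × 1 × 10^5 = 7500 nM = 7.50 μM

7.50 μM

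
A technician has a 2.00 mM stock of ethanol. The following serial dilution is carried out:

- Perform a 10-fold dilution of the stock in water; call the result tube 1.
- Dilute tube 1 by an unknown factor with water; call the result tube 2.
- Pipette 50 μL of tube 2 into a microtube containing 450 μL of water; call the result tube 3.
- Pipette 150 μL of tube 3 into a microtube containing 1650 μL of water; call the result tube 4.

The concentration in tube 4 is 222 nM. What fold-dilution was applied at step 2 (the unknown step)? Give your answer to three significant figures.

Step 1: 10-fold → factor 10
Step 2: unknown factor x
Step 3: 50 μL + 450 μL = 500 μL total → factor 500/50 = 10
Step 4: 150 μL + 1650 μL = 1800 μL total → factor 1800/150 = 12
Product of known-step factors = 1200
Overall factor = 2.00 mM / (222 nM) = 9009
x = 9009 / 1200 = 7.51

7.51-fold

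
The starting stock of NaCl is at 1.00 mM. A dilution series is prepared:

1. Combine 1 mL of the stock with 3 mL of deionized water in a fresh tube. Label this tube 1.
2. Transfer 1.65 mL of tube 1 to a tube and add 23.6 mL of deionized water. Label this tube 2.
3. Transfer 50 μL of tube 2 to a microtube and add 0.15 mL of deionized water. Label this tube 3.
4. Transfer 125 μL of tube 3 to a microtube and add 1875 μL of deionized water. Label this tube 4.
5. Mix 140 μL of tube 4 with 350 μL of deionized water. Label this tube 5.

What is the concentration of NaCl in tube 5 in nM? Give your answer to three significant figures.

Step 1: 1 mL + 3 mL = 4 mL total → factor 4/1 = 4
Step 2: 1.65 mL + 23.6 mL = 25.25 mL total → factor 25.25/1.65 = 15.303
Step 3: 50 μL + 0.15 mL = 200 μL total → factor 200/50 = 4
Step 4: 125 μL + 1875 μL = 2000 μL total → factor 2000/125 = 16
Step 5: 140 μL + 350 μL = 490 μL total → factor 490/140 = 3.5
Overall dilution factor = 4 × 15.303 × 4 × 16 × 3.5 = 13712
Final = 1.00 mM / 13712 = 7.293 × 10^-5 mM = 72.9 nM

72.9 nM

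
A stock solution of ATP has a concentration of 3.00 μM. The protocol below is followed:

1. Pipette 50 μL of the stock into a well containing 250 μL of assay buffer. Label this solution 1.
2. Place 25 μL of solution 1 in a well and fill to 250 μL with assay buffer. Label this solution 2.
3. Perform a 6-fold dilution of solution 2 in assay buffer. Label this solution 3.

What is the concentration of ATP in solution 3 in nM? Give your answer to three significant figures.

Step 1: 50 μL + 250 μL = 300 μL total → factor 300/50 = 6
Step 2: 25 μL brought to 250 μL → factor 250/25 = 10
Step 3: 6-fold → factor 6
Overall dilution factor = 6 × 10 × 6 = 360
Final = 3.00 μM / 360 = 0.008333 μM = 8.33 nM

8.33 nM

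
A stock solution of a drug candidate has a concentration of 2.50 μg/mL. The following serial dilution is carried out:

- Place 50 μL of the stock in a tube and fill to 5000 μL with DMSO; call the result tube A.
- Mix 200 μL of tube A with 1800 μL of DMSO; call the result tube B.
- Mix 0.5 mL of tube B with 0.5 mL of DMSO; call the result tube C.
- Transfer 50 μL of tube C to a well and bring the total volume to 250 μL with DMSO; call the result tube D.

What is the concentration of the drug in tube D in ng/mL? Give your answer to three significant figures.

Step 1: 50 μL brought to 5000 μL → factor 5000/50 = 100
Step 2: 200 μL + 1800 μL = 2000 μL total → factor 2000/200 = 10
Step 3: 0.5 mL + 0.5 mL = 1 mL total → factor 1/0.5 = 2
Step 4: 50 μL brought to 250 μL → factor 250/50 = 5
Overall dilution factor = 100 × 10 × 2 × 5 = 10000
Final = 2.50 μg/mL / 10000 = 0.0002500 μg/mL = 0.250 ng/mL

0.250 ng/mL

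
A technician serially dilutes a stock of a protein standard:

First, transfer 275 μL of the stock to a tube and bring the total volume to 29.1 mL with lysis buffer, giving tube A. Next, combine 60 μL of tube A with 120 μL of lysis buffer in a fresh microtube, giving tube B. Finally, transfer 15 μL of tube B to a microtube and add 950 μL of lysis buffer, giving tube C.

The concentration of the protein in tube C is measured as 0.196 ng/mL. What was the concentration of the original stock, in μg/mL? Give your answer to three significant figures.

Step 1: 275 μL brought to 29.1 mL → factor 29100/275 = 105.82
Step 2: 60 μL + 120 μL = 180 μL total → factor 180/60 = 3
Step 3: 15 μL + 950 μL = 965 μL total → factor 965/15 = 64.333
Overall dilution factor = 105.82 × 3 × 64.333 = 20423
Stock = 0.196 ng/mL × 20423 = 4003 ng/mL = 4.00 μg/mL

4.00 μg/mL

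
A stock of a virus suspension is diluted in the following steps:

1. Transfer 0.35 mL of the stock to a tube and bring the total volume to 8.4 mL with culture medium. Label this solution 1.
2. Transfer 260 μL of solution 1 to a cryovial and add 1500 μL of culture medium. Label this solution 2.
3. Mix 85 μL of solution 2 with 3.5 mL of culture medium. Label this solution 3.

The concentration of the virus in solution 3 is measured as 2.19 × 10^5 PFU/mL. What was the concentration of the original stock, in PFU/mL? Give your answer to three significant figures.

Step 1: 0.35 mL brought to 8.4 mL → factor 8.4/0.35 = 24
Step 2: 260 μL + 1500 μL = 1760 μL total → factor 1760/260 = 6.7692
Step 3: 85 μL + 3.5 mL = 3585 μL total → factor 3585/85 = 42.176
Overall dilution factor = 24 × 6.7692 × 42.176 = 6852.1
Stock = 2.19 × 10^5 PFU/mL × 6852.1 = 1.50 × 10^9 PFU/mL

1.50 × 10^9 PFU/mL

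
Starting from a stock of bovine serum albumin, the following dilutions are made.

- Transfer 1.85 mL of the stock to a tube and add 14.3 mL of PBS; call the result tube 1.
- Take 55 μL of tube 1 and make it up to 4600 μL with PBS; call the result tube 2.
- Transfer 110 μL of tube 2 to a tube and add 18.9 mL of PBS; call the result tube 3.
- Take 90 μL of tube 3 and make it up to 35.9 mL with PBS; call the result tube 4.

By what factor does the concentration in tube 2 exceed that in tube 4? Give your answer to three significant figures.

6.89 × 10^4

Step 1: 1.85 mL + 14.3 mL = 16.15 mL total → factor 16.15/1.85 = 8.7297
Step 2: 55 μL brought to 4600 μL → factor 4600/55 = 83.636
Step 3: 110 μL + 18.9 mL = 19010 μL total → factor 19010/110 = 172.82
Step 4: 90 μL brought to 35.9 mL → factor 35900/90 = 398.89
Dilution factor to tube 2 = 730.12; to tube 4 = 5.0331 × 10^7
[tube 2]/[tube 4] = (factor to tube 4)/(factor to tube 2) = 5.0331 × 10^7/730.12 = 6.89 × 10^4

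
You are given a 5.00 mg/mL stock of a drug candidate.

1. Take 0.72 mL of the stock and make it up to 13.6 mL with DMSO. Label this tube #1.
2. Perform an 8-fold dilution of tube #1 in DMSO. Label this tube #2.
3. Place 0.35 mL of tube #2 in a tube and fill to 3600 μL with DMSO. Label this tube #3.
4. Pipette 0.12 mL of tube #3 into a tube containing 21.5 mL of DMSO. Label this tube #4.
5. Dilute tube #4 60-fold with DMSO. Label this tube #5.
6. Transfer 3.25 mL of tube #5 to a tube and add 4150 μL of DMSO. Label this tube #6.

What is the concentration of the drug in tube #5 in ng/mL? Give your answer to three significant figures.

Step 1: 0.72 mL brought to 13.6 mL → factor 13.6/0.72 = 18.889
Step 2: 8-fold → factor 8
Step 3: 0.35 mL brought to 3600 μL → factor 3.6/0.35 = 10.286
Step 4: 0.12 mL + 21.5 mL = 21.62 mL total → factor 21.62/0.12 = 180.17
Step 5: 60-fold → factor 60
Dilution factor through tube #5 = 18.889 × 8 × 10.286 × 180.17 × 60 = 1.6802 × 10^7
[tube #5] = 5.00 mg/mL / 1.6802 × 10^7 = 2.976 × 10^-7 mg/mL = 0.298 ng/mL

0.298 ng/mL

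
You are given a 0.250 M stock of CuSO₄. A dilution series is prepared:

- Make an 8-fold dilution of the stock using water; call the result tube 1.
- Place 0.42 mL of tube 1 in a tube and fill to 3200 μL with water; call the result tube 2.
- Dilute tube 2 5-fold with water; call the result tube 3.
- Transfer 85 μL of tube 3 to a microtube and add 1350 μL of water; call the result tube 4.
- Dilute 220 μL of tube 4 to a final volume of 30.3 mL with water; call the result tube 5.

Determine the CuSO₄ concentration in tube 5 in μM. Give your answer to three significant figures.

0.353 μM

Step 1: 8-fold → factor 8
Step 2: 0.42 mL brought to 3200 μL → factor 3.2/0.42 = 7.619
Step 3: 5-fold → factor 5
Step 4: 85 μL + 1350 μL = 1435 μL total → factor 1435/85 = 16.882
Step 5: 220 μL brought to 30.3 mL → factor 30300/220 = 137.73
Overall dilution factor = 8 × 7.619 × 5 × 16.882 × 137.73 = 7.0862 × 10^5
Final = 0.250 M / 7.0862 × 10^5 = 3.528 × 10^-7 M = 0.353 μM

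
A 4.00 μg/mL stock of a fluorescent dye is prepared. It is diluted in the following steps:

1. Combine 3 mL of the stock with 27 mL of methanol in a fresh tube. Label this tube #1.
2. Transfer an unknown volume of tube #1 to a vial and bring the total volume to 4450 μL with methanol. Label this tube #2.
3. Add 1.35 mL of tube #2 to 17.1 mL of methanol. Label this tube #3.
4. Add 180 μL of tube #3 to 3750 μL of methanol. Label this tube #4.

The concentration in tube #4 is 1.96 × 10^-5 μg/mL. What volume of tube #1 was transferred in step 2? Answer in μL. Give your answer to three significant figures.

Step 1: 3 mL + 27 mL = 30 mL total → factor 30/3 = 10
Step 2: v brought to 4450 μL → factor = 4450 μL/v
Step 3: 1.35 mL + 17.1 mL = 18.45 mL total → factor 18.45/1.35 = 13.667
Step 4: 180 μL + 3750 μL = 3930 μL total → factor 3930/180 = 21.833
Product of known-step factors = 2983.9
Overall factor = 4.00 μg/mL / (1.96 × 10^-5 μg/mL) = 2.0408 × 10^5
Step-2 factor = 2.0408 × 10^5 / 2983.9 = 68.395
v = 4450 μL / 68.395 = 65.1 μL

65.1 μL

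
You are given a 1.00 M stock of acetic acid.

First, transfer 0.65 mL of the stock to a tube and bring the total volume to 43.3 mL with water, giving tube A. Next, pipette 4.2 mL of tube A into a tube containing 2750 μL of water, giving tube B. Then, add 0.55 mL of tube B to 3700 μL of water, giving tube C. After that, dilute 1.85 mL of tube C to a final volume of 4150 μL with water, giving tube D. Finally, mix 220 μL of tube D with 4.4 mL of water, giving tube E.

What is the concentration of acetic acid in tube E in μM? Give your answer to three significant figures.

Step 1: 0.65 mL brought to 43.3 mL → factor 43.3/0.65 = 66.615
Step 2: 4.2 mL + 2750 μL = 6.95 mL total → factor 6.95/4.2 = 1.6548
Step 3: 0.55 mL + 3700 μL = 4.25 mL total → factor 4.25/0.55 = 7.7273
Step 4: 1.85 mL brought to 4150 μL → factor 4.15/1.85 = 2.2432
Step 5: 220 μL + 4.4 mL = 4620 μL total → factor 4620/220 = 21
Overall dilution factor = 66.615 × 1.6548 × 7.7273 × 2.2432 × 21 = 40127
Final = 1.00 M / 40127 = 2.492 × 10^-5 M = 24.9 μM

24.9 μM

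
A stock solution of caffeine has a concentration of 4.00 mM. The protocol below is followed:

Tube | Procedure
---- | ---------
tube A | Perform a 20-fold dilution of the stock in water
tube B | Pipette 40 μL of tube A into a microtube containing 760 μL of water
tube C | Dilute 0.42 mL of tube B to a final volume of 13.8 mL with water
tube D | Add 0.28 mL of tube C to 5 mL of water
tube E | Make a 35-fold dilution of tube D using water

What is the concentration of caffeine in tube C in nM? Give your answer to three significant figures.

Step 1: 20-fold → factor 20
Step 2: 40 μL + 760 μL = 800 μL total → factor 800/40 = 20
Step 3: 0.42 mL brought to 13.8 mL → factor 13.8/0.42 = 32.857
Dilution factor through tube C = 20 × 20 × 32.857 = 13143
[tube C] = 4.00 mM / 13143 = 0.0003043 mM = 304 nM

304 nM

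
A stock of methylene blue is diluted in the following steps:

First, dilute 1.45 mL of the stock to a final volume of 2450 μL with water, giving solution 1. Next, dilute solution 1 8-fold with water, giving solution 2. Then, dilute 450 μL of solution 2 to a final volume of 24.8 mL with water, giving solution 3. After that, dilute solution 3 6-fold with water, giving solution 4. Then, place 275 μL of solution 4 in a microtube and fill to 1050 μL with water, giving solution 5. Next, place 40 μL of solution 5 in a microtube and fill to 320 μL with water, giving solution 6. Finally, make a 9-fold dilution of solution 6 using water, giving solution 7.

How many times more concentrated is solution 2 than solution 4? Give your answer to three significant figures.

Step 1: 1.45 mL brought to 2450 μL → factor 2.45/1.45 = 1.6897
Step 2: 8-fold → factor 8
Step 3: 450 μL brought to 24.8 mL → factor 24800/450 = 55.111
Step 4: 6-fold → factor 6
Dilution factor to solution 2 = 13.517; to solution 4 = 4469.7
[solution 2]/[solution 4] = (factor to solution 4)/(factor to solution 2) = 4469.7/13.517 = 331

331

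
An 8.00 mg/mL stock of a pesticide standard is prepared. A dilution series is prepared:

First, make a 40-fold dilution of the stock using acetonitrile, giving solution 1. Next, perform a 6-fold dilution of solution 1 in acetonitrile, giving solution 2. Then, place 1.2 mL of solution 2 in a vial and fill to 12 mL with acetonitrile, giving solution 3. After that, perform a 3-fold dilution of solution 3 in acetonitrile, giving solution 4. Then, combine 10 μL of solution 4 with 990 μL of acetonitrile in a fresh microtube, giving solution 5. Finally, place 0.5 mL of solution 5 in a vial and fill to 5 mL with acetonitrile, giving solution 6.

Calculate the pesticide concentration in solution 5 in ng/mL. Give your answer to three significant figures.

11.1 ng/mL

Step 1: 40-fold → factor 40
Step 2: 6-fold → factor 6
Step 3: 1.2 mL brought to 12 mL → factor 12/1.2 = 10
Step 4: 3-fold → factor 3
Step 5: 10 μL + 990 μL = 1000 μL total → factor 1000/10 = 100
Dilution factor through solution 5 = 40 × 6 × 10 × 3 × 100 = 7.2 × 10^5
[solution 5] = 8.00 mg/mL / 7.2 × 10^5 = 1.111 × 10^-5 mg/mL = 11.1 ng/mL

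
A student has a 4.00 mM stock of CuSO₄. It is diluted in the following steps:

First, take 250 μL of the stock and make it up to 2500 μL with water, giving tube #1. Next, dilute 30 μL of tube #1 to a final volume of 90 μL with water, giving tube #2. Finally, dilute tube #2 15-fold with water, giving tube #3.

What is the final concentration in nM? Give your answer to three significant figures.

8.89 × 10^3 nM

Step 1: 250 μL brought to 2500 μL → factor 2500/250 = 10
Step 2: 30 μL brought to 90 μL → factor 90/30 = 3
Step 3: 15-fold → factor 15
Overall dilution factor = 10 × 3 × 15 = 450
Final = 4.00 mM / 450 = 0.008889 mM = 8.89 × 10^3 nM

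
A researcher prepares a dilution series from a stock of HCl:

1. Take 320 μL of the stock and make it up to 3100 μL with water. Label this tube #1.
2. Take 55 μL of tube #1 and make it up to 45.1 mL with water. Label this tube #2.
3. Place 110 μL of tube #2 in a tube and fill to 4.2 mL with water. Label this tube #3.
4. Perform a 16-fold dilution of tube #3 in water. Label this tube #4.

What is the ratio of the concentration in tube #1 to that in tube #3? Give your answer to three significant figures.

Step 1: 320 μL brought to 3100 μL → factor 3100/320 = 9.6875
Step 2: 55 μL brought to 45.1 mL → factor 45100/55 = 820
Step 3: 110 μL brought to 4.2 mL → factor 4200/110 = 38.182
Dilution factor to tube #1 = 9.6875; to tube #3 = 3.0331 × 10^5
[tube #1]/[tube #3] = (factor to tube #3)/(factor to tube #1) = 3.0331 × 10^5/9.6875 = 3.13 × 10^4

3.13 × 10^4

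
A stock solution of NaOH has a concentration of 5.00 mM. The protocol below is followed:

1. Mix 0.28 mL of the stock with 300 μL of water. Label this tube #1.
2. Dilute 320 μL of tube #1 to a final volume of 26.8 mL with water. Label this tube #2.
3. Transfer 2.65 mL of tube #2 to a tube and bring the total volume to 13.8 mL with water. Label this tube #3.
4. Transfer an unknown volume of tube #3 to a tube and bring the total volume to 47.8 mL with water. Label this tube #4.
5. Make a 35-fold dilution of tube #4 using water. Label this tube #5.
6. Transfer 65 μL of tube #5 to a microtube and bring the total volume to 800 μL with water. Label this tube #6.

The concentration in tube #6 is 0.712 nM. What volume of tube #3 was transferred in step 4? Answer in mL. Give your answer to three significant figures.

2.65 mL

Step 1: 0.28 mL + 300 μL = 0.58 mL total → factor 0.58/0.28 = 2.0714
Step 2: 320 μL brought to 26.8 mL → factor 26800/320 = 83.75
Step 3: 2.65 mL brought to 13.8 mL → factor 13.8/2.65 = 5.2075
Step 4: v brought to 47.8 mL → factor = 47.8 mL/v
Step 5: 35-fold → factor 35
Step 6: 65 μL brought to 800 μL → factor 800/65 = 12.308
Product of known-step factors = 3.8916 × 10^5
Overall factor = 5.00 mM / (0.712 nM) = 7.0225 × 10^6
Step-4 factor = 7.0225 × 10^6 / 3.8916 × 10^5 = 18.045
v = 47.8 mL / 18.045 = 2.65 mL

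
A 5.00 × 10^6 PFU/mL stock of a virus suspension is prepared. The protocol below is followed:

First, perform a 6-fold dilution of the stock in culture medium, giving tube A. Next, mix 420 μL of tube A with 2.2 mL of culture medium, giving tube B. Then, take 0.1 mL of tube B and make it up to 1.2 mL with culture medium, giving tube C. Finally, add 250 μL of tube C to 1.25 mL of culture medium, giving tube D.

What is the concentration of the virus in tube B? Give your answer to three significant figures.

Step 1: 6-fold → factor 6
Step 2: 420 μL + 2.2 mL = 2620 μL total → factor 2620/420 = 6.2381
Dilution factor through tube B = 6 × 6.2381 = 37.429
[tube B] = 5.00 × 10^6 PFU/mL / 37.429 = 1.34 × 10^5 PFU/mL

1.34 × 10^5 PFU/mL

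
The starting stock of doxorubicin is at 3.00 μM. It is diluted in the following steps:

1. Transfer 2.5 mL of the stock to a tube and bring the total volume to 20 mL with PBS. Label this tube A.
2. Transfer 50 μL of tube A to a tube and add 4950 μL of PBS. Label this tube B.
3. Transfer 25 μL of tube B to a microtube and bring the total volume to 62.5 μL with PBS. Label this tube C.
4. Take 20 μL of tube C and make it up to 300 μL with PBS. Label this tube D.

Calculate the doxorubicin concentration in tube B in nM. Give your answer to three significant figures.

Step 1: 2.5 mL brought to 20 mL → factor 20/2.5 = 8
Step 2: 50 μL + 4950 μL = 5000 μL total → factor 5000/50 = 100
Dilution factor through tube B = 8 × 100 = 800
[tube B] = 3.00 μM / 800 = 0.003750 μM = 3.75 nM

3.75 nM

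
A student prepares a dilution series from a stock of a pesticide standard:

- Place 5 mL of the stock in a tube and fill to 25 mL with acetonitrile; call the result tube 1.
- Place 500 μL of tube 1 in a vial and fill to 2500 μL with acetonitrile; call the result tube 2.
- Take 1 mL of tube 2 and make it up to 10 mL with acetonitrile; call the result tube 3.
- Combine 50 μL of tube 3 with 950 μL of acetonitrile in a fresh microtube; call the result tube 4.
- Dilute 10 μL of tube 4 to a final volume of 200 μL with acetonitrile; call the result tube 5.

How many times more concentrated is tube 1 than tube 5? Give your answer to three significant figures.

Step 1: 5 mL brought to 25 mL → factor 25/5 = 5
Step 2: 500 μL brought to 2500 μL → factor 2500/500 = 5
Step 3: 1 mL brought to 10 mL → factor 10/1 = 10
Step 4: 50 μL + 950 μL = 1000 μL total → factor 1000/50 = 20
Step 5: 10 μL brought to 200 μL → factor 200/10 = 20
Dilution factor to tube 1 = 5; to tube 5 = 1 × 10^5
[tube 1]/[tube 5] = (factor to tube 5)/(factor to tube 1) = 1 × 10^5/5 = 2.00 × 10^4

2.00 × 10^4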